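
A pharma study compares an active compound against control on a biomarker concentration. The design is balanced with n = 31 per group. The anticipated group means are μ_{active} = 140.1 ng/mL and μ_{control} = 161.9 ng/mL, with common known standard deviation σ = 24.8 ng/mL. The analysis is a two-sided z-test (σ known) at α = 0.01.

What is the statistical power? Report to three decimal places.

Standardized effect: d = |μ_{active} − μ_{control}| / σ = |140.1 − 161.9| / 24.8 = 0.8790
Noncentrality parameter: λ = d·√(n/2) = 0.8790 × √(31/2) = 3.4608
Critical value for a two-sided test at α = 0.01: z_{α/2} = 2.576.
Power = Φ(λ − 2.576) + Φ(−λ − 2.576) = Φ(0.885) + Φ(-6.037) = 0.8119 + 0.0000 = 0.8119.

Power ≈ 0.812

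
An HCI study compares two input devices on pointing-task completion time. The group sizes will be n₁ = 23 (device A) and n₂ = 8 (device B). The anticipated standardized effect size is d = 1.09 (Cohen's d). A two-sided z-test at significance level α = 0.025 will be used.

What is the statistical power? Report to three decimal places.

Noncentrality parameter: δ = d / √(1/n₁ + 1/n₂) = 1.09 / √(1/23 + 1/8) = 2.6556
Critical value for a two-sided test at α = 0.025: z_{α/2} = 2.241.
Power = Φ(δ − 2.241) + Φ(−δ − 2.241) = Φ(0.414) + Φ(-4.897) = 0.6606 + 0.0000 = 0.6606.

Power ≈ 0.661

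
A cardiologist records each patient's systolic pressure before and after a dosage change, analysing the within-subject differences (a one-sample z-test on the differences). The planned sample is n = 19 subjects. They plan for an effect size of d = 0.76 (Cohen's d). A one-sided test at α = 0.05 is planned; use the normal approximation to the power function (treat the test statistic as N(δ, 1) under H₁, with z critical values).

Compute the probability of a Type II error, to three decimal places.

β ≈ 0.048

Noncentrality parameter: δ = d·√n = 0.76 × √19 = 3.3128
One-sided α = 0.05 → critical value z_{0.05} = 1.645.
Power = Φ(δ − 1.645) = Φ(1.668) = 0.9523.
Type II error: β = 1 − power = 1 − 0.9523 = 0.0477.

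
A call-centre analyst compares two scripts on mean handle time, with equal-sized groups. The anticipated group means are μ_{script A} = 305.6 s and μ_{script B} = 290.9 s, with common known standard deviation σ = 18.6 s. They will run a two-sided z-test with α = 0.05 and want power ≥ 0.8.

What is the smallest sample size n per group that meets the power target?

Standardized effect: d = |μ_{script A} − μ_{script B}| / σ = |305.6 − 290.9| / 18.6 = 0.7903
Set Φ(δ − 1.960) = 0.8; then δ − 1.960 = Φ⁻¹(0.8) = 0.842, giving δ = 2.802.
(The Φ(−δ − z_{α/2}) term is vanishingly small for δ > 0 and is dropped in the standard sample-size formula.)
δ = d·√(n/2) ⇒ n = 2(δ/d)² = 2 × (2.802 / 0.7903)² = 25.13.
Round up to the next whole unit.

n = 26 per group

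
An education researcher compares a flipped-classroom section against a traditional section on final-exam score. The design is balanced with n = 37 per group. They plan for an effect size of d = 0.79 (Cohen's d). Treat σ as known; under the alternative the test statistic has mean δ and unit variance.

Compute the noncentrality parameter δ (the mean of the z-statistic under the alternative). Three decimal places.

δ = d·√(n/2) = 0.79 × √(37/2) = 3.3979

δ ≈ 3.398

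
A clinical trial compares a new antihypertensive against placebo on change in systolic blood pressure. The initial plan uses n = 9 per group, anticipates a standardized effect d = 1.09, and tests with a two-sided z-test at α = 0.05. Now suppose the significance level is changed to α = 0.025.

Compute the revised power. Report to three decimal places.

δ = d·√(n/2) = 1.09 × √(9/2) = 2.3122 (unchanged). New critical value: z_{0.0125} = 2.241.
Revised power = Φ(δ − 2.241) + Φ(−δ − 2.241) = Φ(0.071) + Φ(-4.554) = 0.5282 + 0.0000 = 0.5282.

Power ≈ 0.528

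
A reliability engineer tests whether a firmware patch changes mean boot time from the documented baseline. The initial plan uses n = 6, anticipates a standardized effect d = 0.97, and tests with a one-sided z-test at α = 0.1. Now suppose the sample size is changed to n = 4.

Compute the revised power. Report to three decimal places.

With n = 4: δ = d·√n = 0.97 × √4 = 1.9400. Critical value z_{0.1} = 1.282.
Revised power = P(Z > 1.282 − δ) = Φ(0.658) = 0.7449.

Power ≈ 0.745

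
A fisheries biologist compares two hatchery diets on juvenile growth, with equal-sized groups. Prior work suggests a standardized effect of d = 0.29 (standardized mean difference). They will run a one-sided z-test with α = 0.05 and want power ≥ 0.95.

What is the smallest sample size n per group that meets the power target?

For power 0.95 need Φ(δ − z_{0.05}) = 0.95, so δ = z_{0.05} + z_{0.05} = 1.645 + 1.645 = 3.290.
δ = d·√(n/2) ⇒ n = 2(δ/d)² = 2 × (3.290 / 0.29)² = 257.36.
Round up to the next whole unit.

n = 258 per group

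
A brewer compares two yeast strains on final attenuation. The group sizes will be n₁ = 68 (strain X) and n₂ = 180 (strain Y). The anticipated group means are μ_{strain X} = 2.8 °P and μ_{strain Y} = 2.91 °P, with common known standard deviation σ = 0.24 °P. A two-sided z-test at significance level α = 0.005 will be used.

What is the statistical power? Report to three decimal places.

Power ≈ 0.660

Standardized effect: d = |μ_{strain X} − μ_{strain Y}| / σ = |2.8 − 2.91| / 0.24 = 0.4583
Noncentrality parameter: δ = d / √(1/n₁ + 1/n₂) = 0.4583 / √(1/68 + 1/180) = 3.2199
Two-sided α = 0.005 → critical value z_{0.0025} = 2.807.
Power = Φ(δ − 2.807) + Φ(−δ − 2.807) = Φ(0.413) + Φ(-6.027) = 0.6602 + 0.0000 = 0.6602.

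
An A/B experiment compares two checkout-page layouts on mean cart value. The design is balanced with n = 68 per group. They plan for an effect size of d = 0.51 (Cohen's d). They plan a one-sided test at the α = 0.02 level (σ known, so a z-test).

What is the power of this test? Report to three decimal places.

Noncentrality parameter: δ = d·√(n/2) = 0.51 × √(68/2) = 2.9738
Critical value for a one-sided test at α = 0.02: z_α = 2.054.
Power = P(Z > 2.054 − δ) = Φ(0.920) = 0.8212.

Power ≈ 0.821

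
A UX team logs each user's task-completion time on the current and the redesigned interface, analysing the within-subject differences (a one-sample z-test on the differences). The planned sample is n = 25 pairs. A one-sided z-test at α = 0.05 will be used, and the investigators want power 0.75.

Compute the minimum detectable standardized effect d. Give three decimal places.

Need Φ(δ − 1.645) = 0.75, so δ = 1.645 + 0.674 = 2.319.
δ = d·√n ⇒ d = δ/√n = 2.319/√25 = 0.4639.

d ≈ 0.464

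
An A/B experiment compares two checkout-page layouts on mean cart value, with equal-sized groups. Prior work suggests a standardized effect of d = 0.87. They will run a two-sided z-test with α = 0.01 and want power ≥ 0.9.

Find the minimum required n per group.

For power 0.9 need Φ(δ − z_{0.005}) = 0.9, so δ = z_{0.005} + z_{0.10} = 2.576 + 1.282 = 3.857.
(Ignoring the negligible lower-tail rejection probability gives the usual closed-form inversion.)
δ = d·√(n/2) ⇒ n = 2(δ/d)² = 2 × (3.857 / 0.87)² = 39.32.
Round up to the next whole unit.

n = 40 per group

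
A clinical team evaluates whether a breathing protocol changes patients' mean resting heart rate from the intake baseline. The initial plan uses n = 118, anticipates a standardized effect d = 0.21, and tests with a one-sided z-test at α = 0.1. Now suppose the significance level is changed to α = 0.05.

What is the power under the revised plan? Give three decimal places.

Power ≈ 0.738

δ = d·√n = 0.21 × √118 = 2.2812 (unchanged). New critical value: z_{0.05} = 1.645.
Revised power = P(Z > 1.645 − δ) = Φ(0.636) = 0.7377.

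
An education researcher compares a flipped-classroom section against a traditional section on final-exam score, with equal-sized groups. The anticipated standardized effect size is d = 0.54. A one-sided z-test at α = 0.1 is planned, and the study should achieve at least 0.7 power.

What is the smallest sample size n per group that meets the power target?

Set Φ(δ − 1.282) = 0.7; then δ − 1.282 = Φ⁻¹(0.7) = 0.524, giving δ = 1.806.
δ = d·√(n/2) ⇒ n = 2(δ/d)² = 2 × (1.806 / 0.54)² = 22.37.
Rounding up, n = 23 per group.

n = 23 per group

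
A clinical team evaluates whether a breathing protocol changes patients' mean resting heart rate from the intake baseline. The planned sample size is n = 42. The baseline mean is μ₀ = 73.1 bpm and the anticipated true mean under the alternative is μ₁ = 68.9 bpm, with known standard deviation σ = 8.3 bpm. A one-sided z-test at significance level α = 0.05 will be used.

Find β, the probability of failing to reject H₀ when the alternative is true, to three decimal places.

Standardized effect: d = |μ₁ − μ₀| / σ = |68.9 − 73.1| / 8.3 = 0.5060
Noncentrality parameter: δ = d·√n = 0.5060 × √42 = 3.2794
One-sided α = 0.05 → critical value z_{0.05} = 1.645.
Power = P(Z > 1.645 − δ) = Φ(1.635) = 0.9489.
Type II error: β = 1 − power = 1 − 0.9489 = 0.0511.

β ≈ 0.051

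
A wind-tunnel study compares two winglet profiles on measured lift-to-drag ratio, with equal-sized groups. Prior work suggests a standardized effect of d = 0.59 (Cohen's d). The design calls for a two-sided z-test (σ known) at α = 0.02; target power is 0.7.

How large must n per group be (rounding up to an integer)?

n = 47 per group

For power 0.7 need Φ(δ − z_{0.01}) = 0.7, so δ = z_{0.01} + z_{0.30} = 2.326 + 0.524 = 2.851.
(For δ > 0 the lower-tail rejection region contributes negligibly to power, so the one-term inversion is standard.)
δ = d·√(n/2) ⇒ n = 2(δ/d)² = 2 × (2.851 / 0.59)² = 46.69.
Round up to the next whole unit.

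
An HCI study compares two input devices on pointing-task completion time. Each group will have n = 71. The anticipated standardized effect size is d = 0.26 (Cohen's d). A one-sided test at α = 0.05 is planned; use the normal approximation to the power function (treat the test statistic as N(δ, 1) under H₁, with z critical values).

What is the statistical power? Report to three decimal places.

Power ≈ 0.462

Noncentrality parameter: δ = d·√(n/2) = 0.26 × √(71/2) = 1.5491
Critical value for a one-sided test at α = 0.05: z_α = 1.645.
Power = P(Z > 1.645 − δ) = Φ(-0.096) = 0.4619.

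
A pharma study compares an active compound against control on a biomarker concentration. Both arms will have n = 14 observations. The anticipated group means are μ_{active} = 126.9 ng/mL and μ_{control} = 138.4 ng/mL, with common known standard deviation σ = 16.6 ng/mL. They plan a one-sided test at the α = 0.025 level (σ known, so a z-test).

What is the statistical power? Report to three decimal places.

Power ≈ 0.449

Standardized effect: d = |μ_{active} − μ_{control}| / σ = |126.9 − 138.4| / 16.6 = 0.6928
Noncentrality parameter: δ = d·√(n/2) = 0.6928 × √(14/2) = 1.8329
One-sided α = 0.025 → critical value z_{0.025} = 1.960.
Power = Φ(δ − 1.960) = Φ(-0.127) = 0.4494.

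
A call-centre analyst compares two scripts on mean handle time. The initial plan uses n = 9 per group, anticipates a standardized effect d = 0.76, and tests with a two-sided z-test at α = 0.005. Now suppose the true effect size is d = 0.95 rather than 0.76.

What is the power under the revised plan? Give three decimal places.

Power ≈ 0.214

With d = 0.95: δ = d·√(n/2) = 0.95 × √(9/2) = 2.0153. Critical value z_{0.0025} = 2.807.
Revised power = Φ(δ − 2.807) + Φ(−δ − 2.807) = Φ(-0.792) + Φ(-4.822) = 0.2142 + 0.0000 = 0.2142.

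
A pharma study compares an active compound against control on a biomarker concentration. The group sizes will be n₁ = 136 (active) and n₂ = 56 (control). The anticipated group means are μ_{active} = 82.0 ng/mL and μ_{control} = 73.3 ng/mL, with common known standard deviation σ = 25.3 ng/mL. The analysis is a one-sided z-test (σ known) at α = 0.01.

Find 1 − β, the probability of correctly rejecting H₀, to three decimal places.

Power ≈ 0.436

Standardized effect: d = |μ_{active} − μ_{control}| / σ = |82.0 − 73.3| / 25.3 = 0.3439
Noncentrality parameter: δ = d / √(1/n₁ + 1/n₂) = 0.3439 / √(1/136 + 1/56) = 2.1658
One-sided α = 0.01 → critical value z_{0.01} = 2.326.
Power = P(Z > 2.326 − δ) = Φ(-0.161) = 0.4362.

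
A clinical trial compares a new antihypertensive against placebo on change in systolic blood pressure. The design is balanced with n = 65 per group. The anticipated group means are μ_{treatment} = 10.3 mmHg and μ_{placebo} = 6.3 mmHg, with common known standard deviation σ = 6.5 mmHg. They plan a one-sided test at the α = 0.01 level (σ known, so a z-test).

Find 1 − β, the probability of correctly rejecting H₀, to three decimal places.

Standardized effect: d = |μ_{treatment} − μ_{placebo}| / σ = |10.3 − 6.3| / 6.5 = 0.6154
Noncentrality parameter: δ = d·√(n/2) = 0.6154 × √(65/2) = 3.5082
Critical value for a one-sided test at α = 0.01: z_α = 2.326.
Power = Φ(δ − 2.326) = Φ(1.182) = 0.8814.

Power ≈ 0.881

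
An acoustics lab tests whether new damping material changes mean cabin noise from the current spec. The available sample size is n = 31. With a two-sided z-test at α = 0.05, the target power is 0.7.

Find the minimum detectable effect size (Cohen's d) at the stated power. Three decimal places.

Required noncentrality: δ = z_{0.025} + z_{0.30} = 1.960 + 0.524 = 2.484.
(Lower-tail contribution to power is negligible for δ > 0.)
δ = d·√n ⇒ d = δ/√n = 2.484/√31 = 0.4462.

d ≈ 0.446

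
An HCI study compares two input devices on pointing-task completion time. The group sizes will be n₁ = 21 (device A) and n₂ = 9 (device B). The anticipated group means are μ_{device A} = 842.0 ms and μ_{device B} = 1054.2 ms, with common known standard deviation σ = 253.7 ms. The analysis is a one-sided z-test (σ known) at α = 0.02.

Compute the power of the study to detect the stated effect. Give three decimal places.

Power ≈ 0.518

Standardized effect: d = |μ_{device A} − μ_{device B}| / σ = |842.0 − 1054.2| / 253.7 = 0.8364
Noncentrality parameter: λ = d / √(1/n₁ + 1/n₂) = 0.8364 / √(1/21 + 1/9) = 2.0994
One-sided α = 0.02 → critical value z_{0.02} = 2.054.
Power = Φ(λ − 2.054) = Φ(0.046) = 0.5182.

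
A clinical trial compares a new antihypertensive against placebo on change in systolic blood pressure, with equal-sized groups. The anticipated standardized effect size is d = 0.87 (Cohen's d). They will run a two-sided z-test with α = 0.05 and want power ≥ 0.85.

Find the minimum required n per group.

Set Φ(δ − 1.960) = 0.85; then δ − 1.960 = Φ⁻¹(0.85) = 1.036, giving δ = 2.996.
(The Φ(−δ − z_{α/2}) term is vanishingly small for δ > 0 and is dropped in the standard sample-size formula.)
δ = d·√(n/2) ⇒ n = 2(δ/d)² = 2 × (2.996 / 0.87)² = 23.72.
Round up to the next whole unit.

n = 24 per group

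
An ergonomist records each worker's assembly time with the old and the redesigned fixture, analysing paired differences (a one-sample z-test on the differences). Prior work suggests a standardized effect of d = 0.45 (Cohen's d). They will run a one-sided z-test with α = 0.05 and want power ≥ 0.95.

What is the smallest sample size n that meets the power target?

n = 54

Set Φ(δ − 1.645) = 0.95; then δ − 1.645 = Φ⁻¹(0.95) = 1.645, giving δ = 3.290.
δ = d·√n ⇒ n = (δ/d)² = (3.290 / 0.45)² = 53.44.
Rounding up, n = 54.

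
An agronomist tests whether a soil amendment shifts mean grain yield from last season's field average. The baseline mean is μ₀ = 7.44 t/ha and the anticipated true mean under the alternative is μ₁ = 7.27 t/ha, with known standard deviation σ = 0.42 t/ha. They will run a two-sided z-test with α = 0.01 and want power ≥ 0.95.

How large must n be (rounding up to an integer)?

n = 109

Standardized effect: d = |μ₁ − μ₀| / σ = |7.27 − 7.44| / 0.42 = 0.4048
Set Φ(δ − 2.576) = 0.95; then δ − 2.576 = Φ⁻¹(0.95) = 1.645, giving δ = 4.221.
(Ignoring the negligible lower-tail rejection probability gives the usual closed-form inversion.)
δ = d·√n ⇒ n = (δ/d)² = (4.221 / 0.4048)² = 108.73.
Round up to the next whole unit.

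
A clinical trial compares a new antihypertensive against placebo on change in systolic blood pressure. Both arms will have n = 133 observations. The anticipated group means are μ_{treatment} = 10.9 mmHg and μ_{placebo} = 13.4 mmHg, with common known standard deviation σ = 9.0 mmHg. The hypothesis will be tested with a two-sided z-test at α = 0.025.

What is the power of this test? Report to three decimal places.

Power ≈ 0.509

Standardized effect: d = |μ_{treatment} − μ_{placebo}| / σ = |10.9 − 13.4| / 9.0 = 0.2778
Noncentrality parameter: δ = d·√(n/2) = 0.2778 × √(133/2) = 2.2652
Two-sided α = 0.025 → critical value z_{0.0125} = 2.241.
Power = Φ(δ − 2.241) + Φ(−δ − 2.241) = Φ(0.024) + Φ(-4.507) = 0.5095 + 0.0000 = 0.5095.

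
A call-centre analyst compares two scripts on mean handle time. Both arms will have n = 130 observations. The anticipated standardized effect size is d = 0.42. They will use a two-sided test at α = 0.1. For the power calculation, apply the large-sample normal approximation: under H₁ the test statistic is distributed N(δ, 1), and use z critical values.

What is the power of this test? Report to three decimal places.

Power ≈ 0.959

Noncentrality parameter: δ = d·√(n/2) = 0.42 × √(130/2) = 3.3861
Two-sided α = 0.1 → critical value z_{0.05} = 1.645.
Power = Φ(δ − 1.645) + Φ(−δ − 1.645) = Φ(1.741) + Φ(-5.031) = 0.9592 + 0.0000 = 0.9592.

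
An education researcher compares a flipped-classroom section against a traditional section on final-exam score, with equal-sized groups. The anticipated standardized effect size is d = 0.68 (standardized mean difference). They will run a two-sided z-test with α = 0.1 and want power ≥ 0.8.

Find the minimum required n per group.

n = 27 per group

Set Φ(δ − 1.645) = 0.8; then δ − 1.645 = Φ⁻¹(0.8) = 0.842, giving δ = 2.486.
(For δ > 0 the lower-tail rejection region contributes negligibly to power, so the one-term inversion is standard.)
δ = d·√(n/2) ⇒ n = 2(δ/d)² = 2 × (2.486 / 0.68)² = 26.74.
Round up to the next whole unit.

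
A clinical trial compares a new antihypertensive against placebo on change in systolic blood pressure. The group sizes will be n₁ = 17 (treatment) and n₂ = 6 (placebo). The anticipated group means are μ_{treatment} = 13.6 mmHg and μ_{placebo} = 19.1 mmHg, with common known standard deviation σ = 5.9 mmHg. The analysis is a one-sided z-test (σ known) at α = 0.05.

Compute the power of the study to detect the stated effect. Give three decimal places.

Standardized effect: d = |μ_{treatment} − μ_{placebo}| / σ = |13.6 − 19.1| / 5.9 = 0.9322
Noncentrality parameter: δ = d / √(1/n₁ + 1/n₂) = 0.9322 / √(1/17 + 1/6) = 1.9631
Critical value for a one-sided test at α = 0.05: z_α = 1.645.
Power = P(Z > 1.645 − δ) = Φ(0.318) = 0.6249.

Power ≈ 0.625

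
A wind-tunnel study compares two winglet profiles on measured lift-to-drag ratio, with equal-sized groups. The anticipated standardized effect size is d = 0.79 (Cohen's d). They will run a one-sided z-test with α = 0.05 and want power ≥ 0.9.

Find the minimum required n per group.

For power 0.9 need Φ(δ − z_{0.05}) = 0.9, so δ = z_{0.05} + z_{0.10} = 1.645 + 1.282 = 2.926.
δ = d·√(n/2) ⇒ n = 2(δ/d)² = 2 × (2.926 / 0.79)² = 27.44.
Round up to the next whole unit.

n = 28 per group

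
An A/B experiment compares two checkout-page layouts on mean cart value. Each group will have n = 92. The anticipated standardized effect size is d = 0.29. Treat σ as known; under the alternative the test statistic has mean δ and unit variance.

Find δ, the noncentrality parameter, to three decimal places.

δ ≈ 1.967

δ = d·√(n/2) = 0.29 × √(92/2) = 1.9669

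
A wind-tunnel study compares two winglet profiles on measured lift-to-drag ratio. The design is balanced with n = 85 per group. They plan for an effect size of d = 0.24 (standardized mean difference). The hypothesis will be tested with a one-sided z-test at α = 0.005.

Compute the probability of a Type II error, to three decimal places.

β ≈ 0.844

Noncentrality parameter: δ = d·√(n/2) = 0.24 × √(85/2) = 1.5646
One-sided α = 0.005 → critical value z_{0.005} = 2.576.
Power = Φ(δ − 2.576) = Φ(-1.011) = 0.1560.
Type II error: β = 1 − power = 1 − 0.1560 = 0.8440.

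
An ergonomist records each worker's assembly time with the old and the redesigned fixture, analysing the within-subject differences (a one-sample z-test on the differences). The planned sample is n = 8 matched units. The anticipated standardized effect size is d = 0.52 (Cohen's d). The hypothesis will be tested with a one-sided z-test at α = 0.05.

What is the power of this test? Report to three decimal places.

Power ≈ 0.431

Noncentrality parameter: λ = d·√n = 0.52 × √8 = 1.4708
One-sided α = 0.05 → critical value z_{0.05} = 1.645.
Power = Φ(λ − 1.645) = Φ(-0.174) = 0.4309.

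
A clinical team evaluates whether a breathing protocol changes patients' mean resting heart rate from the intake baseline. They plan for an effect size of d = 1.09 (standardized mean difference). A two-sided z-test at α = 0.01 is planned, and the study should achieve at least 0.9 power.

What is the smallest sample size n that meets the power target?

n = 13

Set Φ(δ − 2.576) = 0.9; then δ − 2.576 = Φ⁻¹(0.9) = 1.282, giving δ = 3.857.
(The Φ(−δ − z_{α/2}) term is vanishingly small for δ > 0 and is dropped in the standard sample-size formula.)
δ = d·√n ⇒ n = (δ/d)² = (3.857 / 1.09)² = 12.52.
Round up to the next whole unit.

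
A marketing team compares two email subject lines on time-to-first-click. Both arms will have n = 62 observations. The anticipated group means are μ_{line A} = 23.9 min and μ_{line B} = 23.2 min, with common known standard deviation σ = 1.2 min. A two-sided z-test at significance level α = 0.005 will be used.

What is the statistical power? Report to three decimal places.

Power ≈ 0.670

Standardized effect: d = |μ_{line A} − μ_{line B}| / σ = |23.9 − 23.2| / 1.2 = 0.5833
Noncentrality parameter: δ = d·√(n/2) = 0.5833 × √(62/2) = 3.2479
Two-sided α = 0.005 → critical value z_{0.0025} = 2.807.
Power = Φ(δ − 2.807) + Φ(−δ − 2.807) = Φ(0.441) + Φ(-6.055) = 0.6703 + 0.0000 = 0.6703.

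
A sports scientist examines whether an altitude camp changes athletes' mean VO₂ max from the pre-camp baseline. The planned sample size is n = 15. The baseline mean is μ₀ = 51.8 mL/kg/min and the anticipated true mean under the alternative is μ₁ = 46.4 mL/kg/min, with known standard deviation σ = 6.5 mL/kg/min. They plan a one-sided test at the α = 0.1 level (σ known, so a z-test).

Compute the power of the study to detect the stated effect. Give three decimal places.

Standardized effect: d = |μ₁ − μ₀| / σ = |46.4 − 51.8| / 6.5 = 0.8308
Noncentrality parameter: δ = d·√n = 0.8308 × √15 = 3.2176
Critical value for a one-sided test at α = 0.1: z_α = 1.282.
Power = Φ(δ − 1.282) = Φ(1.936) = 0.9736.

Power ≈ 0.974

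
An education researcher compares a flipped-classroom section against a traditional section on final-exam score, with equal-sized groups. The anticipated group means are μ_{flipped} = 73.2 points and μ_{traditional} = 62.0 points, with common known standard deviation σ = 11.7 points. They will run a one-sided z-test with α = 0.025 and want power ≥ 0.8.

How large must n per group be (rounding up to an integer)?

Standardized effect: d = |μ_{flipped} − μ_{traditional}| / σ = |73.2 − 62.0| / 11.7 = 0.9573
Set Φ(δ − 1.960) = 0.8; then δ − 1.960 = Φ⁻¹(0.8) = 0.842, giving δ = 2.802.
δ = d·√(n/2) ⇒ n = 2(δ/d)² = 2 × (2.802 / 0.9573)² = 17.13.
Round up to the next whole unit.

n = 18 per group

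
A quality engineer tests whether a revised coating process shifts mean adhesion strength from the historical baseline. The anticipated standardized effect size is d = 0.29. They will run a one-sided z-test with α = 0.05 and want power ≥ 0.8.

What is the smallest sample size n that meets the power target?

For power 0.8 need Φ(δ − z_{0.05}) = 0.8, so δ = z_{0.05} + z_{0.20} = 1.645 + 0.842 = 2.486.
δ = d·√n ⇒ n = (δ/d)² = (2.486 / 0.29)² = 73.51.
Round up to the next whole unit.

n = 74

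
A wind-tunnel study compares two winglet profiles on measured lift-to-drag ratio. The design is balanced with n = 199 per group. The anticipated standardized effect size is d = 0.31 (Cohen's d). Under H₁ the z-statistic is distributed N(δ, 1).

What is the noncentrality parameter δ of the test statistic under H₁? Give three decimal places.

δ ≈ 3.092

The noncentrality parameter scales effect size by the design's sample-size factor: δ = d·√(n/2) = 0.31 × √(199/2) = 3.0922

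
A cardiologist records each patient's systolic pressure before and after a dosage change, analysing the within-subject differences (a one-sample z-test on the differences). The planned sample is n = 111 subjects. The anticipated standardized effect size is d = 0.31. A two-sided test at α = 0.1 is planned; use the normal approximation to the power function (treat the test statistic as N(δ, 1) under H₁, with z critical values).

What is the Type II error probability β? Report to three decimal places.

Noncentrality parameter: δ = d·√n = 0.31 × √111 = 3.2661
Two-sided α = 0.1 → critical value z_{0.05} = 1.645.
Power = Φ(δ − 1.645) + Φ(−δ − 1.645) = Φ(1.621) + Φ(-4.911) = 0.9475 + 0.0000 = 0.9475.
Type II error: β = 1 − power = 1 − 0.9475 = 0.0525.

β ≈ 0.052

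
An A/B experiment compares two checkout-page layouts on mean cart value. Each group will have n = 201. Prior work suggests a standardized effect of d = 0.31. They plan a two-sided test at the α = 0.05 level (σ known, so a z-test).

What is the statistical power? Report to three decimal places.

Noncentrality parameter: δ = d·√(n/2) = 0.31 × √(201/2) = 3.1077
Two-sided α = 0.05 → critical value z_{0.025} = 1.960.
Power = Φ(δ − 1.960) + Φ(−δ − 1.960) = Φ(1.148) + Φ(-5.068) = 0.8745 + 0.0000 = 0.8745.

Power ≈ 0.874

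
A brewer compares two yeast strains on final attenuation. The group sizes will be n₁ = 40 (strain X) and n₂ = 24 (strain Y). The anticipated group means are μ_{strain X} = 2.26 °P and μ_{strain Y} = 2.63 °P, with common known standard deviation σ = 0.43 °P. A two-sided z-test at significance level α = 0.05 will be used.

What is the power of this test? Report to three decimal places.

Power ≈ 0.915

Standardized effect: d = |μ_{strain X} − μ_{strain Y}| / σ = |2.26 − 2.63| / 0.43 = 0.8605
Noncentrality parameter: δ = d / √(1/n₁ + 1/n₂) = 0.8605 / √(1/40 + 1/24) = 3.3326
Two-sided α = 0.05 → critical value z_{0.025} = 1.960.
Power = Φ(δ − 1.960) + Φ(−δ − 1.960) = Φ(1.373) + Φ(-5.293) = 0.9151 + 0.0000 = 0.9151.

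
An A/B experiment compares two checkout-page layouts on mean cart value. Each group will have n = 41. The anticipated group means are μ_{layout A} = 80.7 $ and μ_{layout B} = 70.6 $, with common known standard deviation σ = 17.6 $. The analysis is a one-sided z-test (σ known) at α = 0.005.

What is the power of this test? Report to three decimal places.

Standardized effect: d = |μ_{layout A} − μ_{layout B}| / σ = |80.7 − 70.6| / 17.6 = 0.5739
Noncentrality parameter: δ = d·√(n/2) = 0.5739 × √(41/2) = 2.5983
Critical value for a one-sided test at α = 0.005: z_α = 2.576.
Power = Φ(δ − 2.576) = Φ(0.022) = 0.5090.

Power ≈ 0.509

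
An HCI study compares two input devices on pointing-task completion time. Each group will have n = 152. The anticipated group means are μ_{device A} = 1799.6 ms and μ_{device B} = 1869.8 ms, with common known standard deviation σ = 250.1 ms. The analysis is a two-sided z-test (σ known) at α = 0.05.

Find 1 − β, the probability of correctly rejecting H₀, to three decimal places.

Power ≈ 0.687

Standardized effect: d = |μ_{device A} − μ_{device B}| / σ = |1799.6 − 1869.8| / 250.1 = 0.2807
Noncentrality parameter: δ = d·√(n/2) = 0.2807 × √(152/2) = 2.4470
Two-sided α = 0.05 → critical value z_{0.025} = 1.960.
Power = Φ(δ − 1.960) + Φ(−δ − 1.960) = Φ(0.487) + Φ(-4.407) = 0.6869 + 0.0000 = 0.6869.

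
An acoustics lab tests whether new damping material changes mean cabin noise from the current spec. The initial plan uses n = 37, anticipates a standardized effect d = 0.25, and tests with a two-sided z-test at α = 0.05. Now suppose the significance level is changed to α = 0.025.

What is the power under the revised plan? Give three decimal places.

δ = d·√n = 0.25 × √37 = 1.5207 (unchanged). New critical value: z_{0.0125} = 2.241.
Revised power = Φ(δ − 2.241) + Φ(−δ − 2.241) = Φ(-0.721) + Φ(-3.762) = 0.2355 + 0.0001 = 0.2356.

Power ≈ 0.236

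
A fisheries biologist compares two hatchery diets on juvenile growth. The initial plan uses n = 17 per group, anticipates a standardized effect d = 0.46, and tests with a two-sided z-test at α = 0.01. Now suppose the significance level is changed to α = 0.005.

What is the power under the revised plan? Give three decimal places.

δ = d·√(n/2) = 0.46 × √(17/2) = 1.3411 (unchanged). New critical value: z_{0.0025} = 2.807.
Revised power = Φ(δ − 2.807) + Φ(−δ − 2.807) = Φ(-1.466) + Φ(-4.148) = 0.0713 + 0.0000 = 0.0714.

Power ≈ 0.071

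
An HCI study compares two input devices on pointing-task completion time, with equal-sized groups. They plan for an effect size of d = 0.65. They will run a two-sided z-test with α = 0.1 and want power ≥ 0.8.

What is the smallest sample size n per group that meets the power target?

Set Φ(δ − 1.645) = 0.8; then δ − 1.645 = Φ⁻¹(0.8) = 0.842, giving δ = 2.486.
(Ignoring the negligible lower-tail rejection probability gives the usual closed-form inversion.)
δ = d·√(n/2) ⇒ n = 2(δ/d)² = 2 × (2.486 / 0.65)² = 29.27.
Rounding up, n = 30 per group.

n = 30 per group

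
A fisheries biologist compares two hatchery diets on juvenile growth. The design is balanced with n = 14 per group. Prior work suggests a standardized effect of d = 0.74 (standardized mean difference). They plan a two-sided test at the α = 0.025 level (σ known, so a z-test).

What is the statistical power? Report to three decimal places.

Noncentrality parameter: δ = d·√(n/2) = 0.74 × √(14/2) = 1.9579
Two-sided α = 0.025 → critical value z_{0.0125} = 2.241.
Power = Φ(δ − 2.241) + Φ(−δ − 2.241) = Φ(-0.284) + Φ(-4.199) = 0.3884 + 0.0000 = 0.3884.

Power ≈ 0.388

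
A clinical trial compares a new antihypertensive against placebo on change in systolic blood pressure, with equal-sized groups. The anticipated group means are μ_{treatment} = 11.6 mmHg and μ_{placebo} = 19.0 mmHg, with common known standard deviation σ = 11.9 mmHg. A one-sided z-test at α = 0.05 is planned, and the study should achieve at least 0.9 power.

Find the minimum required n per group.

n = 45 per group

Standardized effect: d = |μ_{treatment} − μ_{placebo}| / σ = |11.6 − 19.0| / 11.9 = 0.6218
For power 0.9 need Φ(δ − z_{0.05}) = 0.9, so δ = z_{0.05} + z_{0.10} = 1.645 + 1.282 = 2.926.
δ = d·√(n/2) ⇒ n = 2(δ/d)² = 2 × (2.926 / 0.6218)² = 44.29.
Round up to the next whole unit.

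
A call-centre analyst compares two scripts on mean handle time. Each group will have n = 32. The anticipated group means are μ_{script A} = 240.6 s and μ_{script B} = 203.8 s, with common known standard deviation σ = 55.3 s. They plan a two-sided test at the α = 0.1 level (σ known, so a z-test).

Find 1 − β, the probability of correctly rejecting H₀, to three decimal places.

Standardized effect: d = |μ_{script A} − μ_{script B}| / σ = |240.6 − 203.8| / 55.3 = 0.6655
Noncentrality parameter: δ = d·√(n/2) = 0.6655 × √(32/2) = 2.6618
Two-sided α = 0.1 → critical value z_{0.05} = 1.645.
Power = Φ(δ − 1.645) + Φ(−δ − 1.645) = Φ(1.017) + Φ(-4.307) = 0.8454 + 0.0000 = 0.8454.

Power ≈ 0.845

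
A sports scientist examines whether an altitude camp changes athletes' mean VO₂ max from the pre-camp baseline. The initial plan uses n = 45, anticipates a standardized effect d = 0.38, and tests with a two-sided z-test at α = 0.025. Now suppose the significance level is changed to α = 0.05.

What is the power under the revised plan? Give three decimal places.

δ = d·√n = 0.38 × √45 = 2.5491 (unchanged). New critical value: z_{0.025} = 1.960.
Revised power = Φ(δ − 1.960) + Φ(−δ − 1.960) = Φ(0.589) + Φ(-4.509) = 0.7221 + 0.0000 = 0.7221.

Power ≈ 0.722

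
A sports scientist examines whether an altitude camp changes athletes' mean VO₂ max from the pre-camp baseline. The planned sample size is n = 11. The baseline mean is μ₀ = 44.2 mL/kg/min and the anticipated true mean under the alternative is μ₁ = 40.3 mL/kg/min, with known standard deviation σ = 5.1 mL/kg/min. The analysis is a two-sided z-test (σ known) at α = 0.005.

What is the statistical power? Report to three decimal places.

Power ≈ 0.393

Standardized effect: d = |μ₁ − μ₀| / σ = |40.3 − 44.2| / 5.1 = 0.7647
Noncentrality parameter: δ = d·√n = 0.7647 × √11 = 2.5362
Two-sided α = 0.005 → critical value z_{0.0025} = 2.807.
Power = Φ(δ − 2.807) + Φ(−δ − 2.807) = Φ(-0.271) + Φ(-5.343) = 0.3933 + 0.0000 = 0.3933.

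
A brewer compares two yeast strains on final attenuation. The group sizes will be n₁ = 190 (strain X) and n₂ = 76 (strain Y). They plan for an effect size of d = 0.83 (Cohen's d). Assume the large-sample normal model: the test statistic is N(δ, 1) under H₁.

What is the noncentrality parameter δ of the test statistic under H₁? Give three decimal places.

δ = d / √(1/n₁ + 1/n₂) = 0.83 / √(1/190 + 1/76) = 6.1153

δ ≈ 6.115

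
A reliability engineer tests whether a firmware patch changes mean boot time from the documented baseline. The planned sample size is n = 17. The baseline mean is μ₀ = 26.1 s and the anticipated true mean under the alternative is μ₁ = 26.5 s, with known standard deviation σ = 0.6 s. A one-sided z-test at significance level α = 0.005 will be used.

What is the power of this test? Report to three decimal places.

Standardized effect: d = |μ₁ − μ₀| / σ = |26.5 − 26.1| / 0.6 = 0.6667
Noncentrality parameter: δ = d·√n = 0.6667 × √17 = 2.7487
One-sided α = 0.005 → critical value z_{0.005} = 2.576.
Power = P(Z > 2.576 − δ) = Φ(0.173) = 0.5686.

Power ≈ 0.569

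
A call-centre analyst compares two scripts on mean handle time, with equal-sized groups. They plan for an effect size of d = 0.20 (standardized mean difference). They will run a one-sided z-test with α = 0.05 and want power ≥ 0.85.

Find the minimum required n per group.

For power 0.85 need Φ(δ − z_{0.05}) = 0.85, so δ = z_{0.05} + z_{0.15} = 1.645 + 1.036 = 2.681.
δ = d·√(n/2) ⇒ n = 2(δ/d)² = 2 × (2.681 / 0.20)² = 359.47.
Round up to the next whole unit.

n = 360 per group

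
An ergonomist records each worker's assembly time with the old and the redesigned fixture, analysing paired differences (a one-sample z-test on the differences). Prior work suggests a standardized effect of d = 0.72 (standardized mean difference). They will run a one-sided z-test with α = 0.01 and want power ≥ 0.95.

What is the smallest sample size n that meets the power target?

For power 0.95 need Φ(δ − z_{0.01}) = 0.95, so δ = z_{0.01} + z_{0.05} = 2.326 + 1.645 = 3.971.
δ = d·√n ⇒ n = (δ/d)² = (3.971 / 0.72)² = 30.42.
Rounding up, n = 31.

n = 31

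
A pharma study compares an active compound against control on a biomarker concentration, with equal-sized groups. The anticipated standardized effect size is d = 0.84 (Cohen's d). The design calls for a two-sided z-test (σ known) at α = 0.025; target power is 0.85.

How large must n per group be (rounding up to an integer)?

n = 31 per group

Set Φ(δ − 2.241) = 0.85; then δ − 2.241 = Φ⁻¹(0.85) = 1.036, giving δ = 3.278.
(Ignoring the negligible lower-tail rejection probability gives the usual closed-form inversion.)
δ = d·√(n/2) ⇒ n = 2(δ/d)² = 2 × (3.278 / 0.84)² = 30.45.
Rounding up, n = 31 per group.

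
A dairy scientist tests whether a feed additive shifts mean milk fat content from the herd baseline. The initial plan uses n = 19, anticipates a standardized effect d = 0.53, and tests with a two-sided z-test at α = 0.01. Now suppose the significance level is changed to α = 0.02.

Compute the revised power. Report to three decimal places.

δ = d·√n = 0.53 × √19 = 2.3102 (unchanged). New critical value: z_{0.01} = 2.326.
Revised power = Φ(δ − 2.326) + Φ(−δ − 2.326) = Φ(-0.016) + Φ(-4.637) = 0.4936 + 0.0000 = 0.4936.

Power ≈ 0.494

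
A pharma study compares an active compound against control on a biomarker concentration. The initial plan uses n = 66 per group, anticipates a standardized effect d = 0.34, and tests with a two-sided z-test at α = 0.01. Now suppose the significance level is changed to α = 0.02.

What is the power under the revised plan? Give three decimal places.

δ = d·√(n/2) = 0.34 × √(66/2) = 1.9532 (unchanged). New critical value: z_{0.01} = 2.326.
Revised power = Φ(δ − 2.326) + Φ(−δ − 2.326) = Φ(-0.373) + Φ(-4.279) = 0.3545 + 0.0000 = 0.3545.

Power ≈ 0.355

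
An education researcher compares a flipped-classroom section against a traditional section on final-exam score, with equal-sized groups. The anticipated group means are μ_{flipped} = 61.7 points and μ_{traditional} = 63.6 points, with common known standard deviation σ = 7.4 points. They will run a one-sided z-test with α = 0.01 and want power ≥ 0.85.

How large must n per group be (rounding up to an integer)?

Standardized effect: d = |μ_{flipped} − μ_{traditional}| / σ = |61.7 − 63.6| / 7.4 = 0.2568
For power 0.85 need Φ(δ − z_{0.01}) = 0.85, so δ = z_{0.01} + z_{0.15} = 2.326 + 1.036 = 3.363.
δ = d·√(n/2) ⇒ n = 2(δ/d)² = 2 × (3.363 / 0.2568)² = 343.07.
Round up to the next whole unit.

n = 344 per group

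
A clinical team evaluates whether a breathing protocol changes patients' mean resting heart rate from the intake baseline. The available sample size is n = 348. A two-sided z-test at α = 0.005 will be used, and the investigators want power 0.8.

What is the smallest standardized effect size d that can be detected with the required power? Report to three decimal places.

d ≈ 0.196

Need Φ(δ − 2.807) = 0.8, so δ = 2.807 + 0.842 = 3.649.
(The second rejection-region term Φ(−δ − z_{α/2}) is negligible and dropped.)
δ = d·√n ⇒ d = δ/√n = 3.649/√348 = 0.1956.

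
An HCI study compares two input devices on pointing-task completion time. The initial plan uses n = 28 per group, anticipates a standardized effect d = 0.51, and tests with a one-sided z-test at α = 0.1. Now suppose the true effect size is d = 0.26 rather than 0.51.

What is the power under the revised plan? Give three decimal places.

Power ≈ 0.379

With d = 0.26: δ = d·√(n/2) = 0.26 × √(28/2) = 0.9728. Critical value z_{0.1} = 1.282.
Revised power = Φ(δ − 1.282) = Φ(-0.309) = 0.3788.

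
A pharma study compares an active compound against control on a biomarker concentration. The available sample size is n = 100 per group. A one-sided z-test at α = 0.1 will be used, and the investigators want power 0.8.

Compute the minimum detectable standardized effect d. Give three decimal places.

d ≈ 0.300

Need Φ(δ − 1.282) = 0.8, so δ = 1.282 + 0.842 = 2.123.
δ = d·√(n/2) ⇒ d = δ/√(n/2) = 2.123/√(100/2) = 0.3003.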